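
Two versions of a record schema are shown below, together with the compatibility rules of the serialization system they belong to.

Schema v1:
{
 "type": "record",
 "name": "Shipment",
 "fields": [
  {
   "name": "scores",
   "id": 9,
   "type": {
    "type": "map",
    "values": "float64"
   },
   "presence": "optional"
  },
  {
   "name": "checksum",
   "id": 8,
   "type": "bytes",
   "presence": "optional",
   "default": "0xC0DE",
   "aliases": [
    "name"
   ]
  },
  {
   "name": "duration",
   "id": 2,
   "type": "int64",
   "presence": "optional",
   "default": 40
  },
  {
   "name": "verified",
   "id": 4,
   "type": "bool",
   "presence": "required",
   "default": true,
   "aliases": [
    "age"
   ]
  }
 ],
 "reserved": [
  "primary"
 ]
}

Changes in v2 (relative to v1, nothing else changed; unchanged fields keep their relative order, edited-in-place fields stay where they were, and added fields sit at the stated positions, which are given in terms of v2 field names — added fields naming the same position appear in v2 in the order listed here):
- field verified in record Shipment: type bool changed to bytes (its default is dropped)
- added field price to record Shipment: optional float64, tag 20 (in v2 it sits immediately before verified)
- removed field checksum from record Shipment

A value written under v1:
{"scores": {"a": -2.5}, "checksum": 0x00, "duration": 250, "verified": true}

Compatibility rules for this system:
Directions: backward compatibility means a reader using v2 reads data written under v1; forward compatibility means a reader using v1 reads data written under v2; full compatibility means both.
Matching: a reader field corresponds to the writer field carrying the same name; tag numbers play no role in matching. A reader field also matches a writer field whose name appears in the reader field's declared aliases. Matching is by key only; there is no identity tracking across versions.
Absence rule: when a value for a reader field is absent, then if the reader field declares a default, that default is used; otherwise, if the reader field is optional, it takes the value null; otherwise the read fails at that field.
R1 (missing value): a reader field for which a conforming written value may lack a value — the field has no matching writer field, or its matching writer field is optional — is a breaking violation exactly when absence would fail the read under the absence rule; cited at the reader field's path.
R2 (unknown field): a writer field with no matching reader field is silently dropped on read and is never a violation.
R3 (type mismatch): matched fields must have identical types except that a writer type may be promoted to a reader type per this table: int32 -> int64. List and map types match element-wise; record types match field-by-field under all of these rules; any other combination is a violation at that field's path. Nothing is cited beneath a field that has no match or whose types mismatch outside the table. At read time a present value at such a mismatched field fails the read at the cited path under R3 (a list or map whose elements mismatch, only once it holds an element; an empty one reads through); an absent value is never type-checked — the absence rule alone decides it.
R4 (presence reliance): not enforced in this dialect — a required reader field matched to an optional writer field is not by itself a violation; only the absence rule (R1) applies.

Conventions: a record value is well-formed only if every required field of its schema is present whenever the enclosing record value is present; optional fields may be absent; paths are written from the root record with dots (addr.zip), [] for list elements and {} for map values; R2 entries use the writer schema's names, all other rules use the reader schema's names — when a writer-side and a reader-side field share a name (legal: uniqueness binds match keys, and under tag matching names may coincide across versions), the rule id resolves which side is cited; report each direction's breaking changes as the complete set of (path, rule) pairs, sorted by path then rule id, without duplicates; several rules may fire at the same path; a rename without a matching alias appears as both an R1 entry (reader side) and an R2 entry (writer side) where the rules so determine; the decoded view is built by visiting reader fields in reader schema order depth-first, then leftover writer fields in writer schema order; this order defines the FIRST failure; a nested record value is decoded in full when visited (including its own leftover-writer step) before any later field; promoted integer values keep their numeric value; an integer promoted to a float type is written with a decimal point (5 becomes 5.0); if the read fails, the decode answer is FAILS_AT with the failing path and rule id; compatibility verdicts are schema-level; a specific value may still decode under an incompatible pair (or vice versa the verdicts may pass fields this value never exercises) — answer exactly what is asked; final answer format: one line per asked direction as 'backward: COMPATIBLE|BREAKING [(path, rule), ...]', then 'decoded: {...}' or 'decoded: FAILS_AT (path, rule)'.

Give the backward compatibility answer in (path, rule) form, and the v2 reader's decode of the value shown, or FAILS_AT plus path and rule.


backward: BREAKING [(verified, R3)]; decoded: FAILS_AT (verified, R3)

the writer's type comes first in each Shipment pair
backward pass over Shipment, reader schema v2, writer schema v1:
  scores <- scores (map<string, float64> -> map<string, float64>, writer optional)
  duration <- duration (int64 -> int64, writer optional)
  price: no writer match
  verified <- verified (bool -> bytes, writer required)
  writer checksum: unknown to reader
  rule R3 violated at verified
  => 1 violation(s): backward is BREAKING for Shipment
decode (reader v2):
  scores := {"a": -2.5}
  duration := 250
  price := null (not supplied -> null)
  read fails at verified under R3
  => FAILS_AT (verified, R3)
ruling out the remaining Shipment differences:
  added field price to record Shipment: optional float64, tag 20 (in v2 it sits immediately before verified) -> fires no rule on Shipment, leaving the asked answer as it is
  removed field checksum from record Shipment -> fires no rule on Shipment, leaving the asked answer as it is


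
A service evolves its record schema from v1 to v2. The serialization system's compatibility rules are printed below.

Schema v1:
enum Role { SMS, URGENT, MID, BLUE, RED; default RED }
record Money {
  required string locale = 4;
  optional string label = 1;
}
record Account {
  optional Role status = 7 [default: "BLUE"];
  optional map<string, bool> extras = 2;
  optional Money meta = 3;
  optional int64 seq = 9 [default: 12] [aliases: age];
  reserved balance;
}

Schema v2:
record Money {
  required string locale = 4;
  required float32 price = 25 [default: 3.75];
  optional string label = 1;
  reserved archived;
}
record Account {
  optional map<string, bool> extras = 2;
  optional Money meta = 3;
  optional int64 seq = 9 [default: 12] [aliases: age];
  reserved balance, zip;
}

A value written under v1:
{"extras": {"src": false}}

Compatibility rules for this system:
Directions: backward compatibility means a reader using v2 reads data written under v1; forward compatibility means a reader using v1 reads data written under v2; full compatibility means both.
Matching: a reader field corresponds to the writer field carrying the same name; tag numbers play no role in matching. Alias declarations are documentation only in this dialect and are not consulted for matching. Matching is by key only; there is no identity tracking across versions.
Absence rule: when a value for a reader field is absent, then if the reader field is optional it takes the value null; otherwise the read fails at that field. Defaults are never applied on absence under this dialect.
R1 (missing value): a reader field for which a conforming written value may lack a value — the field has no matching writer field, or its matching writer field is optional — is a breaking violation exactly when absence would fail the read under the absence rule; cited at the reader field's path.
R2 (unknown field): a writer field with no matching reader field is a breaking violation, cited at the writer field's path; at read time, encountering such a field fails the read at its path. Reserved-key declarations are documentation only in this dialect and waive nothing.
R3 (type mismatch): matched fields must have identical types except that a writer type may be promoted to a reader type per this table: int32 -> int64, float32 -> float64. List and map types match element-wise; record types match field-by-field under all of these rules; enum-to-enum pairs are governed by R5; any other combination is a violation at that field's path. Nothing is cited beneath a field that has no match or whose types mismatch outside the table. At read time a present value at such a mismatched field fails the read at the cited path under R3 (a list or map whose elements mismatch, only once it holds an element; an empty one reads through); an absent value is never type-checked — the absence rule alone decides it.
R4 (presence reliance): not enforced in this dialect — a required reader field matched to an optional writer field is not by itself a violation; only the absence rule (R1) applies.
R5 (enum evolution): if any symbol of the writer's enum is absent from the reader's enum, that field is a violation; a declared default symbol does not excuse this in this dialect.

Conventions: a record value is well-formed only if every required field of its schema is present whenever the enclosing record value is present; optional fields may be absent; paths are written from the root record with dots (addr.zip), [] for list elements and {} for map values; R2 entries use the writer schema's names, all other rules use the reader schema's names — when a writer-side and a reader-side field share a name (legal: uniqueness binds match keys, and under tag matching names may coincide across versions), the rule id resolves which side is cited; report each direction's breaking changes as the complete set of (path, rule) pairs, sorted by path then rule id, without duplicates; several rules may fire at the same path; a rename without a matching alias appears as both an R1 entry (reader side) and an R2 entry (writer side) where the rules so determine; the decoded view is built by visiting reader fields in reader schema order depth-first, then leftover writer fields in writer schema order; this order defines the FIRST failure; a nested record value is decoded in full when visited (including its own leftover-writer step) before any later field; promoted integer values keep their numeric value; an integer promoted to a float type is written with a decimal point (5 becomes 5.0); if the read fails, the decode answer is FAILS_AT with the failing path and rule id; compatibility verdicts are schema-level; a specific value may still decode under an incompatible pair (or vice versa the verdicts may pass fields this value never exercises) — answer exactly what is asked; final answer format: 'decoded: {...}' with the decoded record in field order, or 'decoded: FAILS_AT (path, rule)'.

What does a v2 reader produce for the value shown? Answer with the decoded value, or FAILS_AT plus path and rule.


the writer's type comes first in each Account pair
decode (reader v2):
  extras := {"src": false}
  meta := null (absent, optional -> null)
  seq := null (absent, optional -> null)
  => decoded: {"extras": {"src": false}, "meta": null, "seq": null}
the rest of the Account diff is inert for this question:
  added field price to record Money: required float32, tag 25, default 3.75 (in v2 it sits immediately before label) -> shifts the Account verdicts, not this decode

decoded: {"extras": {"src": false}, "meta": null, "seq": null}


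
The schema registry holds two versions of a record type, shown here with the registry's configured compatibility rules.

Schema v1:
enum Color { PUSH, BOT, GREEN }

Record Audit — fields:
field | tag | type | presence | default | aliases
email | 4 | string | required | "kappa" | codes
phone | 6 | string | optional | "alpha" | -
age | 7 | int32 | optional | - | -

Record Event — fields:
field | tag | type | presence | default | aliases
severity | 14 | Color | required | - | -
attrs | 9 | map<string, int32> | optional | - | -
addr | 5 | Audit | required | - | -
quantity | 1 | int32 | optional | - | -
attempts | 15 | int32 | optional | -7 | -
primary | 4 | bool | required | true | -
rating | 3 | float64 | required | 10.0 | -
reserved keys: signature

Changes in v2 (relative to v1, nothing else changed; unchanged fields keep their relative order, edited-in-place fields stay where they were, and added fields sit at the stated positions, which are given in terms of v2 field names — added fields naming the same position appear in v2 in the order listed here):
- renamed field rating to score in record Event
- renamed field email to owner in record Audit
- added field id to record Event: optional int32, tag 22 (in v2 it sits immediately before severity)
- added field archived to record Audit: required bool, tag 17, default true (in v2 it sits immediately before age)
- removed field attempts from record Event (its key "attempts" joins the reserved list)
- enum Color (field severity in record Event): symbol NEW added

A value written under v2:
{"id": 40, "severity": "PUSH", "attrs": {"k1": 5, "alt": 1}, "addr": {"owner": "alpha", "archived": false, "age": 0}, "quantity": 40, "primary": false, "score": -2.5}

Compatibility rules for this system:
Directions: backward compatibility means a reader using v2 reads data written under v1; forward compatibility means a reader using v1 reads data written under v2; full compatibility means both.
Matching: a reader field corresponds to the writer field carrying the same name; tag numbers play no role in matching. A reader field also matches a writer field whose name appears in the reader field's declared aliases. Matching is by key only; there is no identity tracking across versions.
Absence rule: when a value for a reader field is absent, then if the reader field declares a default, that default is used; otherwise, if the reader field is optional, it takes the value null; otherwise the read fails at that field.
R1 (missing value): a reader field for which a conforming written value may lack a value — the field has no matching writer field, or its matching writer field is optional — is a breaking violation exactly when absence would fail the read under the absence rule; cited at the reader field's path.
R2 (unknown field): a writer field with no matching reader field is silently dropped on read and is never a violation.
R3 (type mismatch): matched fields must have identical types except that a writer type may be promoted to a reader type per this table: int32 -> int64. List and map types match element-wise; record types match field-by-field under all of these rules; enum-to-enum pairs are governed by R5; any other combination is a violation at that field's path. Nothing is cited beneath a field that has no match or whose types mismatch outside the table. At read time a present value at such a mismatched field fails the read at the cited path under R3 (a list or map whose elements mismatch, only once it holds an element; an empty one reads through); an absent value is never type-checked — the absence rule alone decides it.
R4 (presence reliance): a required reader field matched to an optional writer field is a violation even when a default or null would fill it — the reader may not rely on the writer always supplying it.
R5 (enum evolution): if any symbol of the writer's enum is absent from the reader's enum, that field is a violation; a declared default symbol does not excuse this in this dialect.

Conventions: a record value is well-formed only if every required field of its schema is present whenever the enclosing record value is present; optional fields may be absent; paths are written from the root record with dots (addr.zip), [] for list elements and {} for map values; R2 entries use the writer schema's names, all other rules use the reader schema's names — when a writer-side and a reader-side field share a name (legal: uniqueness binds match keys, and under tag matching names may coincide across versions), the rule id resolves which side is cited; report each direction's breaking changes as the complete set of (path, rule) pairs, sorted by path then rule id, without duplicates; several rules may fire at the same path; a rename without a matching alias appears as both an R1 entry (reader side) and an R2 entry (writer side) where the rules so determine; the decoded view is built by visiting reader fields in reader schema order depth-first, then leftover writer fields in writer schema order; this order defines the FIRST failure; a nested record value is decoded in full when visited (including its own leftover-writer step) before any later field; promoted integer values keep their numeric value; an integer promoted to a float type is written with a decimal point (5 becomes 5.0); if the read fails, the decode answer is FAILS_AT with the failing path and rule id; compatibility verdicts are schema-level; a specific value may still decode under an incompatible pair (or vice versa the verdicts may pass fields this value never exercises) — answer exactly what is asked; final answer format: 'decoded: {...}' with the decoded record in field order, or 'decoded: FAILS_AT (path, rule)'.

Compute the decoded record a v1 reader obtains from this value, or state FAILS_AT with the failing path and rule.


decoded: {"severity": "PUSH", "attrs": {"k1": 5, "alt": 1}, "addr": {"email": "kappa", "phone": "alpha", "age": 0}, "quantity": 40, "attempts": -7, "primary": false, "rating": 10.0}

each type pair in Event: writer, then reader
decode (reader v1):
  severity := "PUSH"
  attrs := {"k1": 5, "alt": 1}
  addr.email := "kappa" (absent -> default)
  addr.phone := "alpha" (absent -> default)
  addr.age := 0
  writer addr.owner: unknown -> dropped
  writer addr.archived: unknown -> dropped
  quantity := 40
  attempts := -7 (absent -> default)
  primary := false
  rating := 10.0 (absent -> default)
  writer id: unknown -> dropped
  writer score: unknown -> dropped
  => decoded: {"severity": "PUSH", "attrs": {"k1": 5, "alt": 1}, "addr": {"email": "kappa", "phone": "alpha", "age": 0}, "quantity": 40, "attempts": -7, "primary": false, "rating": 10.0}
the other Event changes do not affect what is asked:
  added field archived to record Audit: required bool, tag 17, default true (in v2 it sits immediately before age) -> no rule fires on it and the decoded Event view is identical with or without it
  added field id to record Event: optional int32, tag 22 (in v2 it sits immediately before severity) -> no rule fires on it and the decoded Event view is identical with or without it
  removed field attempts from record Event (its key "attempts" joins the reserved list) -> no rule fires on it and the decoded Event view is identical with or without it
  enum Color (field severity in record Event): symbol NEW added -> schema-level compatibility only; this Event value's decode is unchanged


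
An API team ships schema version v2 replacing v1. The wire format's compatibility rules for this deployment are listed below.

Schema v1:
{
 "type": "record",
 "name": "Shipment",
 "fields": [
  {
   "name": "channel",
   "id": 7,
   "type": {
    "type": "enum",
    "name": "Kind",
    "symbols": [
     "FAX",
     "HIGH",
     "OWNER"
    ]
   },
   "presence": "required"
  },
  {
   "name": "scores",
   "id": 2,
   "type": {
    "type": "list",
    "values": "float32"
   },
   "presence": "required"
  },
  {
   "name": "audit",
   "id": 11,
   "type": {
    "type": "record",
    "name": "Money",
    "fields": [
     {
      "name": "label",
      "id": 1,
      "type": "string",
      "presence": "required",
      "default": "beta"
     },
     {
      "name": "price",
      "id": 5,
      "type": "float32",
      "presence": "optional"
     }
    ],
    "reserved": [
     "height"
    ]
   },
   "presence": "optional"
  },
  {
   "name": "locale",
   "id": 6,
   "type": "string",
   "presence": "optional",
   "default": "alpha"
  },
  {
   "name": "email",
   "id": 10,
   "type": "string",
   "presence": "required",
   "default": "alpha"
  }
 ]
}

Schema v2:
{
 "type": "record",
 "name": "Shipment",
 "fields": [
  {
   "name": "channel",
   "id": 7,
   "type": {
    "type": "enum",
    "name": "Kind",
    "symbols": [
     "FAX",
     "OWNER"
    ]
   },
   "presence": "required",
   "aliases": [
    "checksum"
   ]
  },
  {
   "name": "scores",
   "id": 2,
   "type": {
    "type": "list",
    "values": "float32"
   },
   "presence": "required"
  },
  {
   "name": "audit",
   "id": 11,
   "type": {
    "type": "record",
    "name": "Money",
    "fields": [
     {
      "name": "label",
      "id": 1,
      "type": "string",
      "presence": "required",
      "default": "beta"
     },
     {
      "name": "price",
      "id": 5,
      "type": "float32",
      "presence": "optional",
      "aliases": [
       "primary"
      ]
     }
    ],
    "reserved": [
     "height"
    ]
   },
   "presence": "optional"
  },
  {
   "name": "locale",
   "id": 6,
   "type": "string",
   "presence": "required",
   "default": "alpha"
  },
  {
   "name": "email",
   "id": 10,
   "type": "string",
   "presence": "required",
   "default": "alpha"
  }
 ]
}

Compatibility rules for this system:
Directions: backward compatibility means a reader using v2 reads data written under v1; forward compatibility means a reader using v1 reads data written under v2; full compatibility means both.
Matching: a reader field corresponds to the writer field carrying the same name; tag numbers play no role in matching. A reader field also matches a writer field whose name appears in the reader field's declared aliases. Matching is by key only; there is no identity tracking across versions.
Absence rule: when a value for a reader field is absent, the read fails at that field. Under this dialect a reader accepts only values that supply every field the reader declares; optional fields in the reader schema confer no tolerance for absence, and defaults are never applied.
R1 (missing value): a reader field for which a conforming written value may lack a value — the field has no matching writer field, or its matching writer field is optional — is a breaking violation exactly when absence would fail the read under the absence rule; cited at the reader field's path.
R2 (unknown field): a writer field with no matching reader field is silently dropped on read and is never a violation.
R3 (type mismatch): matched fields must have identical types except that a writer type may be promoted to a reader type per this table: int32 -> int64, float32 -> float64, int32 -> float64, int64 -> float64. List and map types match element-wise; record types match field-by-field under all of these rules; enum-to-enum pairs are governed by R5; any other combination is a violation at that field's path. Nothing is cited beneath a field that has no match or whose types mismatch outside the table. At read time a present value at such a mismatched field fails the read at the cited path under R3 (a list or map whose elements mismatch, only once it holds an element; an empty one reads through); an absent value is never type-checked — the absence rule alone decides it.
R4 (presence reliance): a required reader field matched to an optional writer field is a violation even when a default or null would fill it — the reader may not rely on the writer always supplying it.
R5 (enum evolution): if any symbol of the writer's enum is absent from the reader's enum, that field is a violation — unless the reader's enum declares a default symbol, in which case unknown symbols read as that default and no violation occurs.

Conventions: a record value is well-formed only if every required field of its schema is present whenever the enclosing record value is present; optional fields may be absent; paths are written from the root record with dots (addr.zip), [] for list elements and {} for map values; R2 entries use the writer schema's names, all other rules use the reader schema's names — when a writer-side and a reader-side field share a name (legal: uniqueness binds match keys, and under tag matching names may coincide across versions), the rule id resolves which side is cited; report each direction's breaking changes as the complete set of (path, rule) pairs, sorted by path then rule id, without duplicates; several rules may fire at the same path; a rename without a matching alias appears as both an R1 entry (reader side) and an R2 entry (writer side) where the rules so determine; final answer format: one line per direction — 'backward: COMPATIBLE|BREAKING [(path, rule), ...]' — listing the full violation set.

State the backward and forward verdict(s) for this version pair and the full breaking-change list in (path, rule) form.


backward: BREAKING [(audit, R1), (audit.price, R1), (channel, R5), (locale, R1), (locale, R4)]; forward: BREAKING [(audit, R1), (audit.price, R1)]

arrows below run writer -> reader for Shipment
backward analysis of Shipment with v2 as reader and v1 as writer:
  channel: Kind -> Kind, writer required; from channel
  scores: list<float32> -> list<float32>, writer required; from scores
  audit: Money -> Money, writer optional; from audit
  locale: string -> string, writer optional; from locale
  email: string -> string, writer required; from email
  audit.label: string -> string, writer required; from audit.label
  audit.price: float32 -> float32, writer optional; from audit.price
  violation R1 at audit
  violation R1 at audit.price
  violation R5 at channel
  violation R1 at locale
  violation R4 at locale
  => backward: BREAKING (5)
forward analysis of Shipment with v1 as reader and v2 as writer:
  channel: Kind -> Kind, writer required; from channel
  scores: list<float32> -> list<float32>, writer required; from scores
  audit: Money -> Money, writer optional; from audit
  locale: string -> string, writer required; from locale
  email: string -> string, writer required; from email
  audit.label: string -> string, writer required; from audit.label
  audit.price: float32 -> float32, writer optional; from audit.price
  violation R1 at audit
  violation R1 at audit.price
  => forward: BREAKING (2)


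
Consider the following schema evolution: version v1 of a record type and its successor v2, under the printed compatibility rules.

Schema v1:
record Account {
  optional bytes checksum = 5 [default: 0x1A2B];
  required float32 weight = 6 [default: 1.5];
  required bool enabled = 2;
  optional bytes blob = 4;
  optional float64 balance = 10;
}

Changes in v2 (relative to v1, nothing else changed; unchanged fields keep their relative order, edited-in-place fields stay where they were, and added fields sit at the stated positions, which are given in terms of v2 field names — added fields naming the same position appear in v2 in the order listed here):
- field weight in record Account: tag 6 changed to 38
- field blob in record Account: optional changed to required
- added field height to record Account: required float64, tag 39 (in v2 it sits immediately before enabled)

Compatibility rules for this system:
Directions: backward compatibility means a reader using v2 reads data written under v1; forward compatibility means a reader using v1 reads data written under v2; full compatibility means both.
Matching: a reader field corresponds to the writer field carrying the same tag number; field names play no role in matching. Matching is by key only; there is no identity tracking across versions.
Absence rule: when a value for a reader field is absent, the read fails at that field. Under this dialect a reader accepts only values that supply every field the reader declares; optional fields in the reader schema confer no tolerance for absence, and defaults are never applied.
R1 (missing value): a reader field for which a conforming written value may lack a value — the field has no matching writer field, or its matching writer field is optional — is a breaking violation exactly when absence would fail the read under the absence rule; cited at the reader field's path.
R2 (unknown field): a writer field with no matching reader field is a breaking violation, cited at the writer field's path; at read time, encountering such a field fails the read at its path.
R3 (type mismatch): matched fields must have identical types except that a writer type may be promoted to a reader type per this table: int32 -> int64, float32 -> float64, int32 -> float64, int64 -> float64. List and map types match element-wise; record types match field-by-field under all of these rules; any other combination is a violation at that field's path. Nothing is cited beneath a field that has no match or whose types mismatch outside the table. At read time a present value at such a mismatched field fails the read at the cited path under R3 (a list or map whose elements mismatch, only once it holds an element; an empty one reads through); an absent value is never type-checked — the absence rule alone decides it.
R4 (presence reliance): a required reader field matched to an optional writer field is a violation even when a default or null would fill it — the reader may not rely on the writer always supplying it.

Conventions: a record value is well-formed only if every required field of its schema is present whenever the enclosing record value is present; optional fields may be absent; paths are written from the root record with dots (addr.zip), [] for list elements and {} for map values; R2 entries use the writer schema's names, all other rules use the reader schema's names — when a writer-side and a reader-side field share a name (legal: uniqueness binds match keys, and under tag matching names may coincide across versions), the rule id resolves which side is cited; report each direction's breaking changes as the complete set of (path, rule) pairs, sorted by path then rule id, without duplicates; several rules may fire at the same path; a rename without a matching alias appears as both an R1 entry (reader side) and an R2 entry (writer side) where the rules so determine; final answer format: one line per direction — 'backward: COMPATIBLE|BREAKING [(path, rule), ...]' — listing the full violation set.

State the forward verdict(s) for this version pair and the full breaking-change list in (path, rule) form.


forward: BREAKING [(balance, R1), (checksum, R1), (height, R2), (weight, R1), (weight, R2)]

in Account below, arrows point writer -> reader
forward pass over Account, reader schema v1, writer schema v2:
  checksum <- checksum (bytes -> bytes, writer optional)
  weight: no writer match
  enabled <- enabled (bool -> bool, writer required)
  blob <- blob (bytes -> bytes, writer required)
  balance <- balance (float64 -> float64, writer optional)
  writer field weight has no reader counterpart
  writer field height has no reader counterpart
  violation R1 at balance
  violation R1 at checksum
  violation R2 at height
  violation R1 at weight
  violation R2 at weight
  forward on Account therefore BREAKING (5)


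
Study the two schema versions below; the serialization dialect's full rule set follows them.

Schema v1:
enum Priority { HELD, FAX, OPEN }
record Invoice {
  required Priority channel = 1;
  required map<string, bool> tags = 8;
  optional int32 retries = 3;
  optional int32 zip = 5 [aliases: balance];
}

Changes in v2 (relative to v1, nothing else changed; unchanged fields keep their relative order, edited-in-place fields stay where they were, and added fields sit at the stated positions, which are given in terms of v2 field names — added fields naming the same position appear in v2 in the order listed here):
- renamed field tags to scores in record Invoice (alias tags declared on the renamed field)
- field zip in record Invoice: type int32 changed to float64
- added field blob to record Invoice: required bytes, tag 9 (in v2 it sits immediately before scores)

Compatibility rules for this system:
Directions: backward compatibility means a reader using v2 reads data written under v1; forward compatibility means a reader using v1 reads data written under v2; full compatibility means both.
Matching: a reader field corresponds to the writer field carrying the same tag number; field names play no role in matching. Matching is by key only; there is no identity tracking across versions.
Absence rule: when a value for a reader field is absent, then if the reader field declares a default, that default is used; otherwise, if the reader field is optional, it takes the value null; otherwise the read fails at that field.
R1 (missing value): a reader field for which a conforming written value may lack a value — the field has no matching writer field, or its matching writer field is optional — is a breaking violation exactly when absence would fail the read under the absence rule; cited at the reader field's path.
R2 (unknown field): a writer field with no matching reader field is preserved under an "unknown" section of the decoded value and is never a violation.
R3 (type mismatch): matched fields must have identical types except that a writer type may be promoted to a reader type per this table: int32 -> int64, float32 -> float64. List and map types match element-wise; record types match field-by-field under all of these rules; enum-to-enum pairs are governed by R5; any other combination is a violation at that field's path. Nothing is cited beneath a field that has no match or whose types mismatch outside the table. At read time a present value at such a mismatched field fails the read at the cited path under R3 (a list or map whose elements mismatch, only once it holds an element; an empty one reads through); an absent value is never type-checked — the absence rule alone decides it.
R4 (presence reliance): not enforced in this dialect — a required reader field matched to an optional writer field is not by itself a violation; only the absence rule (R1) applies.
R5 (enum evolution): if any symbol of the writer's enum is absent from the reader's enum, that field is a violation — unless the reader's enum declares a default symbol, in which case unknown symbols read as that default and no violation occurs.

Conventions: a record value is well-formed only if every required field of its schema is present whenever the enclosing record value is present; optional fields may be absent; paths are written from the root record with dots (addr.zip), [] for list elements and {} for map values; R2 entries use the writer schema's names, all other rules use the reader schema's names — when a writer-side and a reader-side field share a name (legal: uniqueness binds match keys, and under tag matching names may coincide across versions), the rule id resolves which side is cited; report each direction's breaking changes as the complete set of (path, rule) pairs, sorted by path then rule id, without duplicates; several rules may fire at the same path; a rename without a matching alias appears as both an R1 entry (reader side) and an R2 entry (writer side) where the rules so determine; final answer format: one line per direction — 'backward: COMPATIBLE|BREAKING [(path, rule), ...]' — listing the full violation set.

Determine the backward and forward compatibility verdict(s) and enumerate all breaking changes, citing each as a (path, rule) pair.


backward: BREAKING [(blob, R1), (zip, R3)]; forward: BREAKING [(zip, R3)]

the writer's type comes first in each Invoice pair
backward analysis of Invoice with v2 as reader and v1 as writer:
  channel: Priority -> Priority, writer required; from channel
  blob has no writer counterpart
  scores: map<string, bool> -> map<string, bool>, writer required; from tags
  retries: int32 -> int32, writer optional; from retries
  zip: int32 -> float64, writer optional; from zip
  rule R1 violated at blob
  rule R3 violated at zip
  backward on Invoice therefore BREAKING (2)
forward analysis of Invoice with v1 as reader and v2 as writer:
  channel: Priority -> Priority, writer required; from channel
  tags: map<string, bool> -> map<string, bool>, writer required; from scores
  retries: int32 -> int32, writer optional; from retries
  zip: float64 -> int32, writer optional; from zip
  writer blob: unknown to reader
  rule R3 violated at zip
  forward on Invoice therefore BREAKING (1)


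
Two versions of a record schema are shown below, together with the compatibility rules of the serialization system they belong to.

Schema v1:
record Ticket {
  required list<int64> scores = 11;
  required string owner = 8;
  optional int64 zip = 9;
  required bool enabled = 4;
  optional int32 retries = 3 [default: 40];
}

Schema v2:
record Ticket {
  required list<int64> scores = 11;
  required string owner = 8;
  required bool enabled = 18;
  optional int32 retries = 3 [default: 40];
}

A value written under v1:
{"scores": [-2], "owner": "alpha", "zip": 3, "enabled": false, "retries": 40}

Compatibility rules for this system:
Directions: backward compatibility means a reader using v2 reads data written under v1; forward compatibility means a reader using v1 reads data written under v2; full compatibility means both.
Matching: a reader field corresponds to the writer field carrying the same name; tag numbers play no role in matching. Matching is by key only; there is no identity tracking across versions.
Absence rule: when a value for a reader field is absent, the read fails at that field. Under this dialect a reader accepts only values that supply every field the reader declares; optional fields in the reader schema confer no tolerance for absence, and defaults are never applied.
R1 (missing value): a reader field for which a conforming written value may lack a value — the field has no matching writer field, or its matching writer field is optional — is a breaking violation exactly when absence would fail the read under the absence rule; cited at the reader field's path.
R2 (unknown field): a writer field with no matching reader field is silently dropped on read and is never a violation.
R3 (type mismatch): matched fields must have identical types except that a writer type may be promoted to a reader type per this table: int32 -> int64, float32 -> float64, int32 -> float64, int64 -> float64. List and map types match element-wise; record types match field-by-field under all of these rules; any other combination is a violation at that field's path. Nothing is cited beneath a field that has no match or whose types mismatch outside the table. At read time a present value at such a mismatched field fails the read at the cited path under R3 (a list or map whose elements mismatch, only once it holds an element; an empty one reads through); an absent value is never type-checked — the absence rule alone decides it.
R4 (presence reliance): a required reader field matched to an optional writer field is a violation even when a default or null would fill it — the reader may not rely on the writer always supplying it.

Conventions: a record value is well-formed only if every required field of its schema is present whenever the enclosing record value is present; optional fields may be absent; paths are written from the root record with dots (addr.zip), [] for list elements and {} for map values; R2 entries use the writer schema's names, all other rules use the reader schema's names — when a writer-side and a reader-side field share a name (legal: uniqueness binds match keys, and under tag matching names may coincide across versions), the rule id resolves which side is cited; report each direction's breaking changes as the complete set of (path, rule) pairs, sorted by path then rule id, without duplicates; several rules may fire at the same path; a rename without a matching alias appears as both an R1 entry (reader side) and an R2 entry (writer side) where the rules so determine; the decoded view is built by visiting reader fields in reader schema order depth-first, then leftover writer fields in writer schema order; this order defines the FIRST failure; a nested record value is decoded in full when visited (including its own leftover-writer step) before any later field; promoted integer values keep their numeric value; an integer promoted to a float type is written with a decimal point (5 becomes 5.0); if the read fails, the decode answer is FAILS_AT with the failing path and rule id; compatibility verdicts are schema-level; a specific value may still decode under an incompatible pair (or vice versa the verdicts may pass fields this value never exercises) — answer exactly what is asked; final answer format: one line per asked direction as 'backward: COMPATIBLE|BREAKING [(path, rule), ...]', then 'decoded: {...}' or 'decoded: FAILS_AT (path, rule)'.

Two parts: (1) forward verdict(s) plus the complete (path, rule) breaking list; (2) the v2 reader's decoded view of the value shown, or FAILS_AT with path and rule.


in Ticket below, arrows point writer -> reader
checking forward for Ticket: reader v1 against writer v2:
  scores <- scores (list<int64> -> list<int64>, writer required)
  owner <- owner (string -> string, writer required)
  zip: no writer-side match
  enabled <- enabled (bool -> bool, writer required)
  retries <- retries (int32 -> int32, writer optional)
  R1 fires at retries
  R1 fires at zip
  => forward verdict for Ticket: BREAKING, 2 violation(s)
decode walk for Ticket under reader schema v2:
  scores := [-2]
  owner := "alpha"
  enabled := false
  retries := 40
  writer zip: unmatched, discarded
  => decoded: {"scores": [-2], "owner": "alpha", "enabled": false, "retries": 40}
ruling out the remaining Ticket differences:
  field enabled in record Ticket: tag 4 changed to 18 -> triggers nothing under Ticket's printed rules — same verdict

forward: BREAKING [(retries, R1), (zip, R1)]; decoded: {"scores": [-2], "owner": "alpha", "enabled": false, "retries": 40}
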